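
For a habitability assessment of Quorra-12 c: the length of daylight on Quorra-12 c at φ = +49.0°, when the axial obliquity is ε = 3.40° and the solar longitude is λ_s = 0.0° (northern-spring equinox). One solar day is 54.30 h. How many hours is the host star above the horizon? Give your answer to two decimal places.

Solar declination: sin δ = sin ε · sin λ_s = sin 3.40° × sin 0.0° = 0.00000, so δ = +0.000°.
cos H₀ = −tan φ · tan δ = −tan(+49.0°) × tan(+0.000°) = -0.0000, so H₀ = 1.5708 rad = 90.00°.
Daylight = 2H₀/(2π) × 54.30 h = (1.5708/π) × 54.30 = 27.15 h.

27.15 h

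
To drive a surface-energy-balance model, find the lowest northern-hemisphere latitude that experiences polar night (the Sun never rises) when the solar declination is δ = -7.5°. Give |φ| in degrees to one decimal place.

|φ| = 82.5°

Polar night requires cos H₀ = −tan φ tan δ ≥ 1, i.e. tan φ tan δ ≤ −1.
The boundary is |tan φ| · |tan δ| = 1, so |φ| = 90° − |δ| = 90° − 7.5° = 82.5° in the northern hemisphere.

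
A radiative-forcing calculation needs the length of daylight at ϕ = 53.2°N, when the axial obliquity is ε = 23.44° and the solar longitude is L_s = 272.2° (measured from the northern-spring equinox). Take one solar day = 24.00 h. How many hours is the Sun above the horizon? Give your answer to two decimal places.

Solar declination: sin δ = sin ε · sin L_s = sin 23.44° × sin 272.2° = -0.39750, so δ = -23.422°.
cos h₀ = −tan ϕ · tan δ = −tan(+53.2°) × tan(-23.422°) = 0.5791, so h₀ = 0.9532 rad = 54.62°.
Daylight = 2h₀/(2π) × 24.00 h = (0.9532/π) × 24.00 = 7.28 h.

7.28 h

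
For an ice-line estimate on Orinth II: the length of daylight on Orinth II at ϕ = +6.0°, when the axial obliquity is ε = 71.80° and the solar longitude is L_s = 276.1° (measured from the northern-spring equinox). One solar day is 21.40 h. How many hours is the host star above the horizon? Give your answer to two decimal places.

8.61 h

Solar declination: sin δ = sin ε · sin L_s = sin 71.80° × sin 276.1° = -0.94459, so δ = -70.838°.
cos h₀ = −tan ϕ · tan δ = −tan(+6.0°) × tan(-70.838°) = 0.3025, so h₀ = 1.2635 rad = 72.39°.
Daylight = 2h₀/(2π) × 21.40 h = (1.2635/π) × 21.40 = 8.61 h.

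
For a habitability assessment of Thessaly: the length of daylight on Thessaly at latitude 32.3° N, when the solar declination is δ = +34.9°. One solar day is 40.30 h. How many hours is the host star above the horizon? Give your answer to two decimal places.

26.01 h

cos H₀ = −tan φ · tan δ = −tan(+32.3°) × tan(+34.900°) = -0.4410, so H₀ = 2.0275 rad = 116.17°.
Daylight = 2H₀/(2π) × 40.30 h = (2.0275/π) × 40.30 = 26.01 h.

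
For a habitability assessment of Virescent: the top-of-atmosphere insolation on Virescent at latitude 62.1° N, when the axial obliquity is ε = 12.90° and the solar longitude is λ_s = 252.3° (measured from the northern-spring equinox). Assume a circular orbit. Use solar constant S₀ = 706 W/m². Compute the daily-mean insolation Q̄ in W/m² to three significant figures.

Q̄ ≈ 45.2 W/m²

Solar declination: sin δ = sin ε · sin λ_s = sin 12.90° × sin 252.3° = -0.21268, so δ = -12.280°.
cos H₀ = −tan(+62.1°) tan(-12.280°) = 0.4111, H₀ = 1.1471 rad.
Bracket: H₀ sin φ sin δ + cos φ cos δ sin H₀ = 1.1471×0.88377×-0.21268 + 0.46793×0.97712×0.91159 = -0.215609 + 0.416801 = 0.201192.
Q̄ = (S₀/π) × [bracket] = (706/π) × 0.201192 = 45.21 W/m².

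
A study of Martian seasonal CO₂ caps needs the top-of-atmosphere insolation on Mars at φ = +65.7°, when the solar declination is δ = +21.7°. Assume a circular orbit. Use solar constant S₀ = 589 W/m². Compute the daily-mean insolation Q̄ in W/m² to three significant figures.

Q̄ ≈ 201 W/m²

cos H₀ = −tan(+65.7°) tan(+21.700°) = -0.8814, H₀ = 2.6495 rad.
Bracket: H₀ sin φ sin δ + cos φ cos δ sin H₀ = 2.6495×0.91140×0.36975 + 0.41151×0.92913×0.47245 = 0.892855 + 0.180640 = 1.073495.
Q̄ = (S₀/π) × [bracket] = (589/π) × 1.073495 = 201.3 W/m².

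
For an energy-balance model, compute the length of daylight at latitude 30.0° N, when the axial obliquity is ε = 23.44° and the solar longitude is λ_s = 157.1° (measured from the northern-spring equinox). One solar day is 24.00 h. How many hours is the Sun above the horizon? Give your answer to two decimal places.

12.69 h

Solar declination: sin δ = sin ε · sin λ_s = sin 23.44° × sin 157.1° = 0.15479, so δ = +8.905°.
cos H₀ = −tan φ · tan δ = −tan(+30.0°) × tan(+8.905°) = -0.0905, so H₀ = 1.6614 rad = 95.19°.
Daylight = 2H₀/(2π) × 24.00 h = (1.6614/π) × 24.00 = 12.69 h.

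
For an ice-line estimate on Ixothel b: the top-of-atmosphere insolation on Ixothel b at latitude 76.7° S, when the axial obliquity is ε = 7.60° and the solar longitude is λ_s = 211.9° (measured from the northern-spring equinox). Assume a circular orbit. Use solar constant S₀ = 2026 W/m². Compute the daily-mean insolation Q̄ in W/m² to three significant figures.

Solar declination: sin δ = sin ε · sin λ_s = sin 7.60° × sin 211.9° = -0.06989, so δ = -4.008°.
cos H₀ = −tan(-76.7°) tan(-4.008°) = -0.2964, H₀ = 1.8717 rad.
Bracket: H₀ sin φ sin δ + cos φ cos δ sin H₀ = 1.8717×-0.97318×-0.06989 + 0.23005×0.99755×0.95507 = 0.127305 + 0.219176 = 0.346481.
Q̄ = (S₀/π) × [bracket] = (2026/π) × 0.346481 = 223.4 W/m².

Q̄ ≈ 223 W/m²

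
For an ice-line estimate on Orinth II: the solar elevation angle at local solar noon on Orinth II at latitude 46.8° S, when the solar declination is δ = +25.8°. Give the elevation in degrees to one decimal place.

17.4°

At local noon the hour angle is zero, so the zenith angle equals |φ − δ| = |-46.8° − (+25.800°)| = 72.600°.
Elevation = 90° − 72.600° = 17.4°.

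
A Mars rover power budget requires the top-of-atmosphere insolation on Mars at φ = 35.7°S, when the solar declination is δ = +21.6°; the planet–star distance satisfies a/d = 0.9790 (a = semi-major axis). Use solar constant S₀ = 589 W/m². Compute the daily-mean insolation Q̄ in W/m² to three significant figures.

cos H₀ = −tan(-35.7°) tan(+21.600°) = 0.2845, H₀ = 1.2823 rad.
Bracket: H₀ sin φ sin δ + cos φ cos δ sin H₀ = 1.2823×-0.58354×0.36812 + 0.81208×0.92978×0.95868 = -0.275454 + 0.723857 = 0.448403.
Inverse-square distance factor (a/d)² = 0.9790² = 0.958441.
Q̄ = (S₀/π) × 0.958441 × [bracket] = (589/π) × 0.958441 × 0.448403 = 80.57 W/m².

Q̄ ≈ 80.6 W/m²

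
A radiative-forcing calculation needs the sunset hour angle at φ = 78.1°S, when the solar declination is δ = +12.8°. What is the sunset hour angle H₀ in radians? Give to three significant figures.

H₀ = 0.00 rad

cos H₀ = −tan φ · tan δ = 1.0781 ≥ 1, so the Sun never rises (polar night) and H₀ = 0.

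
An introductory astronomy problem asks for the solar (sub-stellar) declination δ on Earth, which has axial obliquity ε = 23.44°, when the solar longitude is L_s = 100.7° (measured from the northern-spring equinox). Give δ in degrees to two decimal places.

sin δ = sin ε · sin L_s = sin 23.44° × sin 100.7° = 0.390872.
δ = arcsin(0.390872) = +23.01°.

δ = +23.01°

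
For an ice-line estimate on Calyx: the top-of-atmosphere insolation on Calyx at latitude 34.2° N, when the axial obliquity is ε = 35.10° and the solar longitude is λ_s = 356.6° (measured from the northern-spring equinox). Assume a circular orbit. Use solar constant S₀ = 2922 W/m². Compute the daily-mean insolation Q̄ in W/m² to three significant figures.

Q̄ ≈ 741 W/m²

Solar declination: sin δ = sin ε · sin λ_s = sin 35.10° × sin 356.6° = -0.03410, so δ = -1.954°.
cos H₀ = −tan(+34.2°) tan(-1.954°) = 0.0232, H₀ = 1.5476 rad.
Bracket: H₀ sin φ sin δ + cos φ cos δ sin H₀ = 1.5476×0.56208×-0.03410 + 0.82708×0.99942×0.99973 = -0.029663 + 0.826377 = 0.796714.
Q̄ = (S₀/π) × [bracket] = (2922/π) × 0.796714 = 741.0 W/m².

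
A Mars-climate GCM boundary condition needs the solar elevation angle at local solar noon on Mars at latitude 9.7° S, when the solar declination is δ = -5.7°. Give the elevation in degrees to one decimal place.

86.0°

At local noon the hour angle is zero, so the zenith angle equals |φ − δ| = |-9.7° − (-5.700°)| = 4.000°.
Elevation = 90° − 4.000° = 86.0°.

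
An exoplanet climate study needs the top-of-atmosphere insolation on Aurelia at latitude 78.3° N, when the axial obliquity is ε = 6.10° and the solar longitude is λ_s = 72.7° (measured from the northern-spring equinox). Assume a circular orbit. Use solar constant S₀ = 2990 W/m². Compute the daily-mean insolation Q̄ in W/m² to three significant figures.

Solar declination: sin δ = sin ε · sin λ_s = sin 6.10° × sin 72.7° = 0.10146, so δ = +5.823°.
cos H₀ = −tan(+78.3°) tan(+5.823°) = -0.4925, H₀ = 2.0857 rad.
Bracket: H₀ sin φ sin δ + cos φ cos δ sin H₀ = 2.0857×0.97922×0.10146 + 0.20279×0.99484×0.87034 = 0.207218 + 0.175586 = 0.382804.
Q̄ = (S₀/π) × [bracket] = (2990/π) × 0.382804 = 364.3 W/m².

Q̄ ≈ 364 W/m²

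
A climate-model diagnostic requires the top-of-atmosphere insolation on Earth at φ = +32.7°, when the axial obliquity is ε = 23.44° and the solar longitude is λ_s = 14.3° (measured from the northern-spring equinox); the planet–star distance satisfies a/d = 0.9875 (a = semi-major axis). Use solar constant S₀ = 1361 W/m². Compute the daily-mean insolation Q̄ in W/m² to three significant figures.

Q̄ ≈ 390 W/m²

Solar declination: sin δ = sin ε · sin λ_s = sin 23.44° × sin 14.3° = 0.09825, so δ = +5.639°.
cos H₀ = −tan(+32.7°) tan(+5.639°) = -0.0634, H₀ = 1.6342 rad.
Bracket: H₀ sin φ sin δ + cos φ cos δ sin H₀ = 1.6342×0.54024×0.09825 + 0.84151×0.99516×0.99799 = 0.086741 + 0.835754 = 0.922495.
Inverse-square distance factor (a/d)² = 0.9875² = 0.975156.
Q̄ = (S₀/π) × 0.975156 × [bracket] = (1361/π) × 0.975156 × 0.922495 = 389.7 W/m².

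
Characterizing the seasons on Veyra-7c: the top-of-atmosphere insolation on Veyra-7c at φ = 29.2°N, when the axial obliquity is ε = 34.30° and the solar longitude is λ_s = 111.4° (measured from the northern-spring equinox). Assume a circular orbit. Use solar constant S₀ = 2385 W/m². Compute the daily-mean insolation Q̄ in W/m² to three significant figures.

Q̄ ≈ 903 W/m²

Solar declination: sin δ = sin ε · sin λ_s = sin 34.30° × sin 111.4° = 0.52467, so δ = +31.646°.
cos H₀ = −tan(+29.2°) tan(+31.646°) = -0.3444, H₀ = 1.9224 rad.
Bracket: H₀ sin φ sin δ + cos φ cos δ sin H₀ = 1.9224×0.48786×0.52467 + 0.87292×0.85130×0.93881 = 0.492068 + 0.697645 = 1.189713.
Q̄ = (S₀/π) × [bracket] = (2385/π) × 1.189713 = 903.2 W/m².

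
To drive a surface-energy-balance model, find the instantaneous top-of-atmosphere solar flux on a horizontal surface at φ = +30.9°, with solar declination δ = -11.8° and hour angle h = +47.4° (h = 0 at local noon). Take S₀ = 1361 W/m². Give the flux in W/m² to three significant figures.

631 W/m²

cos θ_z = sin φ sin δ + cos φ cos δ cos h = -0.105017 + 0.568530 = 0.463513.
Flux = S₀ · cos θ_z = 1361 × 0.463513 = 630.8 W/m².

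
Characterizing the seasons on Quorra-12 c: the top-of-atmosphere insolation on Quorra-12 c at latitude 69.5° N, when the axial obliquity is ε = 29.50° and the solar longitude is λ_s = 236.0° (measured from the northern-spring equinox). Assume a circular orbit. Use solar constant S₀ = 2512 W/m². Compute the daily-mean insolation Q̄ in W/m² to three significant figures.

Solar declination: sin δ = sin ε · sin λ_s = sin 29.50° × sin 236.0° = -0.40824, so δ = -24.094°.
cos H₀ = −tan(+69.5°) tan(-24.094°) = 1.1961 ≥ 1 ⇒ polar night, H₀ = 0 and Q̄ = 0.

Q̄ ≈ 0.00 W/m²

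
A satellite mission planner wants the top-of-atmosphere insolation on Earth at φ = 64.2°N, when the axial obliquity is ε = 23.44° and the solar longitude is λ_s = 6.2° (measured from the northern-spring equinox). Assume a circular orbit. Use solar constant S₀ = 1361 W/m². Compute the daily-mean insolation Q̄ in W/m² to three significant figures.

Q̄ ≈ 215 W/m²

Solar declination: sin δ = sin ε · sin λ_s = sin 23.44° × sin 6.2° = 0.04296, so δ = +2.462°.
cos H₀ = −tan(+64.2°) tan(+2.462°) = -0.0890, H₀ = 1.6599 rad.
Bracket: H₀ sin φ sin δ + cos φ cos δ sin H₀ = 1.6599×0.90032×0.04296 + 0.43523×0.99908×0.99604 = 0.064201 + 0.433108 = 0.497309.
Q̄ = (S₀/π) × [bracket] = (1361/π) × 0.497309 = 215.4 W/m².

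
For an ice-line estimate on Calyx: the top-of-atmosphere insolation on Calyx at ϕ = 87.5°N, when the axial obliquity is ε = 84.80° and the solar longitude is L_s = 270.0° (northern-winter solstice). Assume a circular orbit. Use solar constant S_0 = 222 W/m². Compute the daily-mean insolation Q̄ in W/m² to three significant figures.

Solar declination: sin δ = sin ε · sin L_s = sin 84.80° × sin 270.0° = -0.99588, so δ = -84.800°.
cos h₀ = −tan(+87.5°) tan(-84.800°) = 251.6700 ≥ 1 ⇒ polar night, h₀ = 0 and Q̄ = 0.

Q̄ ≈ 0.00 W/m²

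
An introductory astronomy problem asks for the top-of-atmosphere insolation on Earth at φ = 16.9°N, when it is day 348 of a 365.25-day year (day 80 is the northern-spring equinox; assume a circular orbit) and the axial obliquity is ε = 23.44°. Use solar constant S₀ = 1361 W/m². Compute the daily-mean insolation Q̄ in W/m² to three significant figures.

Q̄ ≈ 306 W/m²

Solar longitude: λ_s = 360° × (348 − 80)/365.25 = 264.148°.
sin δ = sin 23.44° × sin 264.148° = -0.39572, so δ = -23.311°.
cos H₀ = −tan(+16.9°) tan(-23.311°) = 0.1309, H₀ = 1.4395 rad.
Bracket: H₀ sin φ sin δ + cos φ cos δ sin H₀ = 1.4395×0.29070×-0.39572 + 0.95681×0.91837×0.99139 = -0.165594 + 0.871140 = 0.705546.
Q̄ = (S₀/π) × [bracket] = (1361/π) × 0.705546 = 305.7 W/m².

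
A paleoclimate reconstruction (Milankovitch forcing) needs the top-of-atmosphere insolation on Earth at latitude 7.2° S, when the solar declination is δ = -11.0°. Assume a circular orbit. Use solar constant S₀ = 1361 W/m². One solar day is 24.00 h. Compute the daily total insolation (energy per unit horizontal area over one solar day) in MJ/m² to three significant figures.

37.9 MJ/m²

cos H₀ = −tan(-7.2°) tan(-11.000°) = -0.0246, H₀ = 1.5954 rad.
Bracket: H₀ sin φ sin δ + cos φ cos δ sin H₀ = 1.5954×-0.12533×-0.19081 + 0.99211×0.98163×0.99970 = 0.038153 + 0.973593 = 1.011746.
Q̄ = (S₀/π) × [bracket] = (1361/π) × 1.011746 = 438.31 W/m².
Daily total = Q̄ × 24.00 h × 3600 s/h = 438.31 × 24.00 × 3600 / 10⁶ = 37.87 MJ/m².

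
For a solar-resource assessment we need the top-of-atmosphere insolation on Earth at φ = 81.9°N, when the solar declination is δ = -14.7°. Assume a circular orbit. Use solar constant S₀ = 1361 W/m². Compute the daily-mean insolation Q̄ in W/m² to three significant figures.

cos H₀ = −tan(+81.9°) tan(-14.700°) = 1.8433 ≥ 1 ⇒ polar night, H₀ = 0 and Q̄ = 0.

Q̄ ≈ 0.00 W/m²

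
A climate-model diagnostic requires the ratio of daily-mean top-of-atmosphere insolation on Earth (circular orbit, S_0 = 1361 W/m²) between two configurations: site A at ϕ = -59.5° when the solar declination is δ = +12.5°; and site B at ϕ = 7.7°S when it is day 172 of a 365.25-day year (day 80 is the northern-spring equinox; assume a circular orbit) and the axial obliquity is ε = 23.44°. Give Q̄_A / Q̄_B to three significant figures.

Q̄_A / Q̄_B ≈ 0.288

— Configuration A (ϕ=-59.5°):
cos h₀ = −tan(-59.5°) tan(+12.500°) = 0.3764, h₀ = 1.1849 rad.
Bracket: h₀ sin ϕ sin δ + cos ϕ cos δ sin h₀ = 1.1849×-0.86163×0.21644 + 0.50754×0.97630×0.92647 = -0.220973 + 0.459076 = 0.238103.
Q̄ = (S_0/π) × [bracket] = (1361/π) × 0.238103 = 103.15 W/m².
— Configuration B (ϕ=-7.7°):
Solar longitude: L_s = 360° × (172 − 80)/365.25 = 90.678°.
sin δ = sin 23.44° × sin 90.678° = 0.39776, so δ = +23.438°.
cos h₀ = −tan(-7.7°) tan(+23.438°) = 0.0586, h₀ = 1.5121 rad.
Bracket: h₀ sin ϕ sin δ + cos ϕ cos δ sin h₀ = 1.5121×-0.13399×0.39776 + 0.99098×0.91749×0.99828 = -0.080589 + 0.907650 = 0.827061.
Q̄ = (S_0/π) × [bracket] = (1361/π) × 0.827061 = 358.30 W/m².
Ratio Q̄_A / Q̄_B = 103.15 / 358.30 = 0.2879.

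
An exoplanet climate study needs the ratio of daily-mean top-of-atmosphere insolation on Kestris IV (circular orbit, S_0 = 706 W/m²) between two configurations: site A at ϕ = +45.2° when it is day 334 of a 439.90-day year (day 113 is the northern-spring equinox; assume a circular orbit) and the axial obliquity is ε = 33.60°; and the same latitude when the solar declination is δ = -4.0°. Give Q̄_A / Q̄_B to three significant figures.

— Configuration A (ϕ=+45.2°):
Solar longitude: L_s = 360° × (334 − 113)/439.90 = 180.859°.
sin δ = sin 33.60° × sin 180.859° = -0.00830, so δ = -0.476°.
cos h₀ = −tan(+45.2°) tan(-0.476°) = 0.0084, h₀ = 1.5624 rad.
Bracket: h₀ sin ϕ sin δ + cos ϕ cos δ sin h₀ = 1.5624×0.70957×-0.00830 + 0.70463×0.99997×0.99997 = -0.009202 + 0.704588 = 0.695386.
Q̄ = (S_0/π) × [bracket] = (706/π) × 0.695386 = 156.27 W/m².
— Configuration B (ϕ=+45.2°):
cos h₀ = −tan(+45.2°) tan(-4.000°) = 0.0704, h₀ = 1.5003 rad.
Bracket: h₀ sin ϕ sin δ + cos ϕ cos δ sin h₀ = 1.5003×0.70957×-0.06976 + 0.70463×0.99756×0.99752 = -0.074264 + 0.701167 = 0.626903.
Q̄ = (S_0/π) × [bracket] = (706/π) × 0.626903 = 140.88 W/m².
Ratio Q̄_A / Q̄_B = 156.27 / 140.88 = 1.109.

Q̄_A / Q̄_B ≈ 1.11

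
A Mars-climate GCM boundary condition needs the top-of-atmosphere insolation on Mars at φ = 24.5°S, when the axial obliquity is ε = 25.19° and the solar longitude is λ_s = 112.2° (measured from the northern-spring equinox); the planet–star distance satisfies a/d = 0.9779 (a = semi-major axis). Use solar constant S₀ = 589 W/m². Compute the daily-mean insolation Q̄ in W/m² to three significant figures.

Solar declination: sin δ = sin ε · sin λ_s = sin 25.19° × sin 112.2° = 0.39407, so δ = +23.208°.
cos H₀ = −tan(-24.5°) tan(+23.208°) = 0.1954, H₀ = 1.3741 rad.
Bracket: H₀ sin φ sin δ + cos φ cos δ sin H₀ = 1.3741×-0.41469×0.39407 + 0.90996×0.91908×0.98072 = -0.224551 + 0.820202 = 0.595651.
Inverse-square distance factor (a/d)² = 0.9779² = 0.956288.
Q̄ = (S₀/π) × 0.956288 × [bracket] = (589/π) × 0.956288 × 0.595651 = 106.8 W/m².

Q̄ ≈ 107 W/m²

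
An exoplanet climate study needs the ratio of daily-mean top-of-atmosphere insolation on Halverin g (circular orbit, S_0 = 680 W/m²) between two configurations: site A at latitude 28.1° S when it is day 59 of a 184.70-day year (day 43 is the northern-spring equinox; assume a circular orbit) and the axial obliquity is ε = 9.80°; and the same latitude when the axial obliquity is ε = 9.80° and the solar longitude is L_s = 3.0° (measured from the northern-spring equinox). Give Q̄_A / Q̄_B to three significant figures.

Q̄_A / Q̄_B ≈ 0.930

— Configuration A (ϕ=-28.1°):
Solar longitude: L_s = 360° × (59 − 43)/184.70 = 31.186°.
sin δ = sin 9.80° × sin 31.186° = 0.08814, so δ = +5.056°.
cos h₀ = −tan(-28.1°) tan(+5.056°) = 0.0472, h₀ = 1.5235 rad.
Bracket: h₀ sin ϕ sin δ + cos ϕ cos δ sin h₀ = 1.5235×-0.47101×0.08814 + 0.88213×0.99611×0.99888 = -0.063248 + 0.877714 = 0.814466.
Q̄ = (S_0/π) × [bracket] = (680/π) × 0.814466 = 176.29 W/m².
— Configuration B (ϕ=-28.1°):
Solar declination: sin δ = sin ε · sin L_s = sin 9.80° × sin 3.0° = 0.00891, so δ = +0.510°.
cos h₀ = −tan(-28.1°) tan(+0.510°) = 0.0048, h₀ = 1.5660 rad.
Bracket: h₀ sin ϕ sin δ + cos ϕ cos δ sin h₀ = 1.5660×-0.47101×0.00891 + 0.88213×0.99996×0.99999 = -0.006572 + 0.882086 = 0.875514.
Q̄ = (S_0/π) × [bracket] = (680/π) × 0.875514 = 189.51 W/m².
Ratio Q̄_A / Q̄_B = 176.29 / 189.51 = 0.9302.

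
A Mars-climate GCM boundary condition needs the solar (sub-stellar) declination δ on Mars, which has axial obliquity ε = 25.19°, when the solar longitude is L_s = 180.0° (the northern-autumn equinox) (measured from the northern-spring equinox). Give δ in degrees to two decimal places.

δ = +0.00°

sin δ = sin ε · sin L_s = sin 25.19° × sin 180.0° = 0.000000.
δ = arcsin(0.000000) = +0.00°.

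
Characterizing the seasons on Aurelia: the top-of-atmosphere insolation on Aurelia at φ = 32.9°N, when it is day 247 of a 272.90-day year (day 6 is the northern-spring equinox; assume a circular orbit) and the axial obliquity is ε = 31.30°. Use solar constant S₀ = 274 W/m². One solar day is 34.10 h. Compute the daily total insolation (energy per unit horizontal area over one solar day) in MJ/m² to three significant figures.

5.49 MJ/m²

Solar longitude: λ_s = 360° × (247 − 6)/272.90 = 317.919°.
sin δ = sin 31.30° × sin 317.919° = -0.34817, so δ = -20.376°.
cos H₀ = −tan(+32.9°) tan(-20.376°) = 0.2403, H₀ = 1.3281 rad.
Bracket: H₀ sin φ sin δ + cos φ cos δ sin H₀ = 1.3281×0.54317×-0.34817 + 0.83962×0.93743×0.97070 = -0.251164 + 0.764023 = 0.512859.
Q̄ = (S₀/π) × [bracket] = (274/π) × 0.512859 = 44.730 W/m².
Daily total = Q̄ × 34.10 h × 3600 s/h = 44.730 × 34.10 × 3600 / 10⁶ = 5.491 MJ/m².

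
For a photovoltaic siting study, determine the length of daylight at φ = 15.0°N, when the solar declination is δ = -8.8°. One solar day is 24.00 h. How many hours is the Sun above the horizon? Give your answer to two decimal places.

11.68 h

cos H₀ = −tan φ · tan δ = −tan(+15.0°) × tan(-8.800°) = 0.0415, so H₀ = 1.5293 rad = 87.62°.
Daylight = 2H₀/(2π) × 24.00 h = (1.5293/π) × 24.00 = 11.68 h.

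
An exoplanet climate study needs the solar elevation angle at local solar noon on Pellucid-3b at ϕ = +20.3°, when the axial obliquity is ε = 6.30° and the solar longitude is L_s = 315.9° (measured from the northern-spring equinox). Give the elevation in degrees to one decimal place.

Solar declination: sin δ = sin ε · sin L_s = sin 6.30° × sin 315.9° = -0.07637, so δ = -4.380°.
At local noon the hour angle is zero, so the zenith angle equals |ϕ − δ| = |+20.3° − (-4.380°)| = 24.680°.
Elevation = 90° − 24.680° = 65.3°.

65.3°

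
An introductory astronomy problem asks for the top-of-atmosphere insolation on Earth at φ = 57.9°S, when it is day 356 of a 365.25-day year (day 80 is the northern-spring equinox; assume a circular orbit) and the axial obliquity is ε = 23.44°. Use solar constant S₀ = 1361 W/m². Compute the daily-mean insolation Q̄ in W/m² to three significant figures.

Solar longitude: λ_s = 360° × (356 − 80)/365.25 = 272.033°.
sin δ = sin 23.44° × sin 272.033° = -0.39754, so δ = -23.424°.
cos H₀ = −tan(-57.9°) tan(-23.424°) = -0.6906, H₀ = 2.3332 rad.
Bracket: H₀ sin φ sin δ + cos φ cos δ sin H₀ = 2.3332×-0.84712×-0.39754 + 0.53140×0.91759×0.72319 = 0.785738 + 0.352633 = 1.138371.
Q̄ = (S₀/π) × [bracket] = (1361/π) × 1.138371 = 493.2 W/m².

Q̄ ≈ 493 W/m²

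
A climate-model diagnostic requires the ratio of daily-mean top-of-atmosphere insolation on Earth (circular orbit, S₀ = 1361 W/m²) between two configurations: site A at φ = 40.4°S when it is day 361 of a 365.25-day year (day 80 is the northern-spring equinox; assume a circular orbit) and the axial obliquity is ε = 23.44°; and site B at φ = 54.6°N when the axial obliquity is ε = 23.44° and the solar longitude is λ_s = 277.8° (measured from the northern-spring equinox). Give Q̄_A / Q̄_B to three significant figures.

Q̄_A / Q̄_B ≈ 8.97

— Configuration A (φ=-40.4°):
Solar longitude: λ_s = 360° × (361 − 80)/365.25 = 276.961°.
sin δ = sin 23.44° × sin 276.961° = -0.39486, so δ = -23.257°.
cos H₀ = −tan(-40.4°) tan(-23.257°) = -0.3658, H₀ = 1.9453 rad.
Bracket: H₀ sin φ sin δ + cos φ cos δ sin H₀ = 1.9453×-0.64812×-0.39486 + 0.76154×0.91874×0.93071 = 0.497835 + 0.651178 = 1.149013.
Q̄ = (S₀/π) × [bracket] = (1361/π) × 1.149013 = 497.78 W/m².
— Configuration B (φ=+54.6°):
Solar declination: sin δ = sin ε · sin λ_s = sin 23.44° × sin 277.8° = -0.39411, so δ = -23.210°.
cos H₀ = −tan(+54.6°) tan(-23.210°) = 0.6034, H₀ = 0.9230 rad.
Bracket: H₀ sin φ sin δ + cos φ cos δ sin H₀ = 0.9230×0.81513×-0.39411 + 0.57928×0.91906×0.79744 = -0.296515 + 0.424552 = 0.128037.
Q̄ = (S₀/π) × [bracket] = (1361/π) × 0.128037 = 55.468 W/m².
Ratio Q̄_A / Q̄_B = 497.78 / 55.468 = 8.974.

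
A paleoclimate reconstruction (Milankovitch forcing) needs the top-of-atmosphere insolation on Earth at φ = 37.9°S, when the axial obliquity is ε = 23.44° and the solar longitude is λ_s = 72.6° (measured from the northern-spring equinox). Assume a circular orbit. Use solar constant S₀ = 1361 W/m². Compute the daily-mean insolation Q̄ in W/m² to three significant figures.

Solar declination: sin δ = sin ε · sin λ_s = sin 23.44° × sin 72.6° = 0.37959, so δ = +22.308°.
cos H₀ = −tan(-37.9°) tan(+22.308°) = 0.3194, H₀ = 1.2457 rad.
Bracket: H₀ sin φ sin δ + cos φ cos δ sin H₀ = 1.2457×-0.61429×0.37959 + 0.78908×0.92516×0.94762 = -0.290470 + 0.691787 = 0.401317.
Q̄ = (S₀/π) × [bracket] = (1361/π) × 0.401317 = 173.9 W/m².

Q̄ ≈ 174 W/m²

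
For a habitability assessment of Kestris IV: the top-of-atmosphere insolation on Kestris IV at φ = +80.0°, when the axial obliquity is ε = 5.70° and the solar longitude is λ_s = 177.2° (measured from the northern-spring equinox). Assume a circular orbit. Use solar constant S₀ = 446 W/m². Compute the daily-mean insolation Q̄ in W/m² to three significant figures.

Q̄ ≈ 25.7 W/m²

Solar declination: sin δ = sin ε · sin λ_s = sin 5.70° × sin 177.2° = 0.00485, so δ = +0.278°.
cos H₀ = −tan(+80.0°) tan(+0.278°) = -0.0275, H₀ = 1.5983 rad.
Bracket: H₀ sin φ sin δ + cos φ cos δ sin H₀ = 1.5983×0.98481×0.00485 + 0.17365×0.99999×0.99962 = 0.007634 + 0.173582 = 0.181216.
Q̄ = (S₀/π) × [bracket] = (446/π) × 0.181216 = 25.73 W/m².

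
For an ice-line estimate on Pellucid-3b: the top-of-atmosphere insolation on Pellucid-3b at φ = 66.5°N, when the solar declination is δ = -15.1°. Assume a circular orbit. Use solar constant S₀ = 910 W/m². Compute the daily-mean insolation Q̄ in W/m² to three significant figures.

Q̄ ≈ 25.1 W/m²

cos H₀ = −tan(+66.5°) tan(-15.100°) = 0.6205, H₀ = 0.9014 rad.
Bracket: H₀ sin φ sin δ + cos φ cos δ sin H₀ = 0.9014×0.91706×-0.26050 + 0.39875×0.96547×0.78417 = -0.215339 + 0.301891 = 0.086552.
Q̄ = (S₀/π) × [bracket] = (910/π) × 0.086552 = 25.07 W/m².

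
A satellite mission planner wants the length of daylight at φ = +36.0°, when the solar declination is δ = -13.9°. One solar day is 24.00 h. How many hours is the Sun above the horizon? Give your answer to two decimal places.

cos H₀ = −tan φ · tan δ = −tan(+36.0°) × tan(-13.900°) = 0.1798, so H₀ = 1.3900 rad = 79.64°.
Daylight = 2H₀/(2π) × 24.00 h = (1.3900/π) × 24.00 = 10.62 h.

10.62 h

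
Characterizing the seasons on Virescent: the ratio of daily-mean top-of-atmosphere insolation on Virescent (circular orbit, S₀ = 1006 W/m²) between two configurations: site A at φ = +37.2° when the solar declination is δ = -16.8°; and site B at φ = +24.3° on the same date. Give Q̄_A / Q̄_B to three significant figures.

— Configuration A (φ=+37.2°):
cos H₀ = −tan(+37.2°) tan(-16.800°) = 0.2292, H₀ = 1.3396 rad.
Bracket: H₀ sin φ sin δ + cos φ cos δ sin H₀ = 1.3396×0.60460×-0.28903 + 0.79653×0.95732×0.97339 = -0.234092 + 0.742243 = 0.508151.
Q̄ = (S₀/π) × [bracket] = (1006/π) × 0.508151 = 162.72 W/m².
— Configuration B (φ=+24.3°):
cos H₀ = −tan(+24.3°) tan(-16.800°) = 0.1363, H₀ = 1.4340 rad.
Bracket: H₀ sin φ sin δ + cos φ cos δ sin H₀ = 1.4340×0.41151×-0.28903 + 0.91140×0.95732×0.99066 = -0.170558 + 0.864352 = 0.693794.
Q̄ = (S₀/π) × [bracket] = (1006/π) × 0.693794 = 222.17 W/m².
Ratio Q̄_A / Q̄_B = 162.72 / 222.17 = 0.7324.

Q̄_A / Q̄_B ≈ 0.732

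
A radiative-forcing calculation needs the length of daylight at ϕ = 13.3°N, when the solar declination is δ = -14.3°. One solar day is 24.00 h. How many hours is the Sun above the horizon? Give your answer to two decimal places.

11.54 h

cos h₀ = −tan ϕ · tan δ = −tan(+13.3°) × tan(-14.300°) = 0.0603, so h₀ = 1.5105 rad = 86.55°.
Daylight = 2h₀/(2π) × 24.00 h = (1.5105/π) × 24.00 = 11.54 h.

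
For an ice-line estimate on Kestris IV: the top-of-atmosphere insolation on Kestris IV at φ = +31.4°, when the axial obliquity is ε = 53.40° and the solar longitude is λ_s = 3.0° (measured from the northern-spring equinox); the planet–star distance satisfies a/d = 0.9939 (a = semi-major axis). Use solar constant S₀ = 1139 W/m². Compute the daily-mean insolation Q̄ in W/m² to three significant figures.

Solar declination: sin δ = sin ε · sin λ_s = sin 53.40° × sin 3.0° = 0.04202, so δ = +2.408°.
cos H₀ = −tan(+31.4°) tan(+2.408°) = -0.0257, H₀ = 1.5965 rad.
Bracket: H₀ sin φ sin δ + cos φ cos δ sin H₀ = 1.5965×0.52101×0.04202 + 0.85355×0.99912×0.99967 = 0.034952 + 0.852517 = 0.887469.
Inverse-square distance factor (a/d)² = 0.9939² = 0.987837.
Q̄ = (S₀/π) × 0.987837 × [bracket] = (1139/π) × 0.987837 × 0.887469 = 317.8 W/m².

Q̄ ≈ 318 W/m²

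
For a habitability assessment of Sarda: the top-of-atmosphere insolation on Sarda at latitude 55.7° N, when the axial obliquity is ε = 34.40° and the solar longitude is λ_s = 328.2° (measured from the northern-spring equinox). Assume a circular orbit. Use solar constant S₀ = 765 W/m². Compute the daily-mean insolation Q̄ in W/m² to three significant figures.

Q̄ ≈ 50.9 W/m²

Solar declination: sin δ = sin ε · sin λ_s = sin 34.40° × sin 328.2° = -0.29771, so δ = -17.320°.
cos H₀ = −tan(+55.7°) tan(-17.320°) = 0.4572, H₀ = 1.0960 rad.
Bracket: H₀ sin φ sin δ + cos φ cos δ sin H₀ = 1.0960×0.82610×-0.29771 + 0.56353×0.95466×0.88938 = -0.269548 + 0.478468 = 0.208920.
Q̄ = (S₀/π) × [bracket] = (765/π) × 0.208920 = 50.87 W/m².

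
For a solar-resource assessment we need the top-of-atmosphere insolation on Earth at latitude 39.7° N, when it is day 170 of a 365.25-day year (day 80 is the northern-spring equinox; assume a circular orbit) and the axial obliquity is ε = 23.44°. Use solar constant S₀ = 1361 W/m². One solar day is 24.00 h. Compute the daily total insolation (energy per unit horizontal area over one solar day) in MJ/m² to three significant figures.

43.1 MJ/m²

Solar longitude: λ_s = 360° × (170 − 80)/365.25 = 88.706°.
sin δ = sin 23.44° × sin 88.706° = 0.39769, so δ = +23.434°.
cos H₀ = −tan(+39.7°) tan(+23.434°) = -0.3598, H₀ = 1.9389 rad.
Bracket: H₀ sin φ sin δ + cos φ cos δ sin H₀ = 1.9389×0.63877×0.39769 + 0.76940×0.91752×0.93301 = 0.492544 + 0.658649 = 1.151193.
Q̄ = (S₀/π) × [bracket] = (1361/π) × 1.151193 = 498.72 W/m².
Daily total = Q̄ × 24.00 h × 3600 s/h = 498.72 × 24.00 × 3600 / 10⁶ = 43.09 MJ/m².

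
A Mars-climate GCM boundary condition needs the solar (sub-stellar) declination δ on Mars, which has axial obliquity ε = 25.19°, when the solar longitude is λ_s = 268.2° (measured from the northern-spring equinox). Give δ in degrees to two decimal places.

sin δ = sin ε · sin λ_s = sin 25.19° × sin 268.2° = -0.425411.
δ = arcsin(-0.425411) = -25.18°.

δ = -25.18°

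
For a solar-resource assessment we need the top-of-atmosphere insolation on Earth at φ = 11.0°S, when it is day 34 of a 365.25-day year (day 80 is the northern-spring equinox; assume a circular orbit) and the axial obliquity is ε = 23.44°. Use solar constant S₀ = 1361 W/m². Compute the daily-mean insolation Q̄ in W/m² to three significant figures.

Q̄ ≈ 445 W/m²

Solar longitude: λ_s = 360° × (34 − 80)/365.25 = -45.339°, i.e. -45.339° + 360° = 314.661°.
sin δ = sin 23.44° × sin 314.661° = -0.28294, so δ = -16.436°.
cos H₀ = −tan(-11.0°) tan(-16.436°) = -0.0573, H₀ = 1.6282 rad.
Bracket: H₀ sin φ sin δ + cos φ cos δ sin H₀ = 1.6282×-0.19081×-0.28294 + 0.98163×0.95914×0.99835 = 0.087903 + 0.939967 = 1.027870.
Q̄ = (S₀/π) × [bracket] = (1361/π) × 1.027870 = 445.3 W/m².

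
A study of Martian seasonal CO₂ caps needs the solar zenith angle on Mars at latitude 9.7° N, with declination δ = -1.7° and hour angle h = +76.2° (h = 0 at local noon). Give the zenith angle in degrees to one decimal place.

θ_z = 76.7°

cos θ_z = sin ϕ sin δ + cos ϕ cos δ cos h = -0.004998 + 0.235020 = 0.230022.
θ_z = arccos(0.230022) = 76.7°.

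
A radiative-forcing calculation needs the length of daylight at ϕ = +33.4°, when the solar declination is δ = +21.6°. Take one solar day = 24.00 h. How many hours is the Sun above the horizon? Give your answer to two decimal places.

cos h₀ = −tan ϕ · tan δ = −tan(+33.4°) × tan(+21.600°) = -0.2611, so h₀ = 1.8349 rad = 105.13°.
Daylight = 2h₀/(2π) × 24.00 h = (1.8349/π) × 24.00 = 14.02 h.

14.02 h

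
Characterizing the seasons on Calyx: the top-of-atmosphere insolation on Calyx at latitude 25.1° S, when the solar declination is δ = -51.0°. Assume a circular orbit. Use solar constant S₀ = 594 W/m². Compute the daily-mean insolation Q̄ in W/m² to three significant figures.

cos H₀ = −tan(-25.1°) tan(-51.000°) = -0.5785, H₀ = 2.1876 rad.
Bracket: H₀ sin φ sin δ + cos φ cos δ sin H₀ = 2.1876×-0.42420×-0.77715 + 0.90557×0.62932×0.81571 = 0.721180 + 0.464868 = 1.186048.
Q̄ = (S₀/π) × [bracket] = (594/π) × 1.186048 = 224.3 W/m².

Q̄ ≈ 224 W/m²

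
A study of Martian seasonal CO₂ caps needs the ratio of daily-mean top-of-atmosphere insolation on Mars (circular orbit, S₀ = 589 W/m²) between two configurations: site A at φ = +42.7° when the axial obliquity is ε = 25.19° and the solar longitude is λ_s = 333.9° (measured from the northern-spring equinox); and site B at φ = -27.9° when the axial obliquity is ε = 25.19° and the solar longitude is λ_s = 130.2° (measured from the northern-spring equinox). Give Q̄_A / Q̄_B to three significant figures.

— Configuration A (φ=+42.7°):
Solar declination: sin δ = sin ε · sin λ_s = sin 25.19° × sin 333.9° = -0.18725, so δ = -10.792°.
cos H₀ = −tan(+42.7°) tan(-10.792°) = 0.1759, H₀ = 1.3940 rad.
Bracket: H₀ sin φ sin δ + cos φ cos δ sin H₀ = 1.3940×0.67816×-0.18725 + 0.73491×0.98231×0.98441 = -0.177018 + 0.710655 = 0.533637.
Q̄ = (S₀/π) × [bracket] = (589/π) × 0.533637 = 100.05 W/m².
— Configuration B (φ=-27.9°):
Solar declination: sin δ = sin ε · sin λ_s = sin 25.19° × sin 130.2° = 0.32509, so δ = +18.971°.
cos H₀ = −tan(-27.9°) tan(+18.971°) = 0.1820, H₀ = 1.3878 rad.
Bracket: H₀ sin φ sin δ + cos φ cos δ sin H₀ = 1.3878×-0.46793×0.32509 + 0.88377×0.94568×0.98330 = -0.211111 + 0.821806 = 0.610695.
Q̄ = (S₀/π) × [bracket] = (589/π) × 0.610695 = 114.50 W/m².
Ratio Q̄_A / Q̄_B = 100.05 / 114.50 = 0.8738.

Q̄_A / Q̄_B ≈ 0.874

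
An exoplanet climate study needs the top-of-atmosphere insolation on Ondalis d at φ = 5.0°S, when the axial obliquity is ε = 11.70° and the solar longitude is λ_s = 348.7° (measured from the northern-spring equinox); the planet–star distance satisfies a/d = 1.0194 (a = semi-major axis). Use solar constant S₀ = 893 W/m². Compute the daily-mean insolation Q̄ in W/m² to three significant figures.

Q̄ ≈ 296 W/m²

Solar declination: sin δ = sin ε · sin λ_s = sin 11.70° × sin 348.7° = -0.03974, so δ = -2.277°.
cos H₀ = −tan(-5.0°) tan(-2.277°) = -0.0035, H₀ = 1.5743 rad.
Bracket: H₀ sin φ sin δ + cos φ cos δ sin H₀ = 1.5743×-0.08716×-0.03974 + 0.99619×0.99921×0.99999 = 0.005453 + 0.995393 = 1.000846.
Inverse-square distance factor (a/d)² = 1.0194² = 1.039176.
Q̄ = (S₀/π) × 1.039176 × [bracket] = (893/π) × 1.039176 × 1.000846 = 295.6 W/m².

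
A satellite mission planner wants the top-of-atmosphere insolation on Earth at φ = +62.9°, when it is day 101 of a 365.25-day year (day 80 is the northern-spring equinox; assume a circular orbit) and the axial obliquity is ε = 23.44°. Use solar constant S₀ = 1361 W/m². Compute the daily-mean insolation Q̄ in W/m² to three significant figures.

Solar longitude: λ_s = 360° × (101 − 80)/365.25 = 20.698°.
sin δ = sin 23.44° × sin 20.698° = 0.14060, so δ = +8.082°.
cos H₀ = −tan(+62.9°) tan(+8.082°) = -0.2775, H₀ = 1.8520 rad.
Bracket: H₀ sin φ sin δ + cos φ cos δ sin H₀ = 1.8520×0.89021×0.14060 + 0.45554×0.99007×0.96072 = 0.231803 + 0.433301 = 0.665104.
Q̄ = (S₀/π) × [bracket] = (1361/π) × 0.665104 = 288.1 W/m².

Q̄ ≈ 288 W/m²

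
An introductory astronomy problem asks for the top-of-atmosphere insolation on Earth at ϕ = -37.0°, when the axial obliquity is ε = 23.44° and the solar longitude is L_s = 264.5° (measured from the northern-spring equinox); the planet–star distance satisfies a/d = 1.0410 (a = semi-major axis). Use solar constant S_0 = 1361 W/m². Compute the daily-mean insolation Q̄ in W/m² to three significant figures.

Solar declination: sin δ = sin ε · sin L_s = sin 23.44° × sin 264.5° = -0.39596, so δ = -23.326°.
cos h₀ = −tan(-37.0°) tan(-23.326°) = -0.3249, h₀ = 1.9017 rad.
Bracket: h₀ sin ϕ sin δ + cos ϕ cos δ sin h₀ = 1.9017×-0.60182×-0.39596 + 0.79864×0.91827×0.94574 = 0.453169 + 0.693575 = 1.146744.
Inverse-square distance factor (a/d)² = 1.0410² = 1.083681.
Q̄ = (S_0/π) × 1.083681 × [bracket] = (1361/π) × 1.083681 × 1.146744 = 538.4 W/m².

Q̄ ≈ 538 W/m²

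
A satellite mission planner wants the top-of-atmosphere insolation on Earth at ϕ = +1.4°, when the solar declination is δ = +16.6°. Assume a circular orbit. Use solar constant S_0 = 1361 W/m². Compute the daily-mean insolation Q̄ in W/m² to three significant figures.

cos h₀ = −tan(+1.4°) tan(+16.600°) = -0.0073, h₀ = 1.5781 rad.
Bracket: h₀ sin ϕ sin δ + cos ϕ cos δ sin h₀ = 1.5781×0.02443×0.28569 + 0.99970×0.95832×0.99997 = 0.011014 + 0.958004 = 0.969018.
Q̄ = (S_0/π) × [bracket] = (1361/π) × 0.969018 = 419.8 W/m².

Q̄ ≈ 420 W/m²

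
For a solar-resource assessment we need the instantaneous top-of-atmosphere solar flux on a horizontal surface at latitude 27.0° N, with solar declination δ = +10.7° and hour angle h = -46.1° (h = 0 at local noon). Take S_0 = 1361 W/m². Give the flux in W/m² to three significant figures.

cos θ_z = sin ϕ sin δ + cos ϕ cos δ cos h = 0.084291 + 0.607083 = 0.691374.
Flux = S_0 · cos θ_z = 1361 × 0.691374 = 941.0 W/m².

941 W/m²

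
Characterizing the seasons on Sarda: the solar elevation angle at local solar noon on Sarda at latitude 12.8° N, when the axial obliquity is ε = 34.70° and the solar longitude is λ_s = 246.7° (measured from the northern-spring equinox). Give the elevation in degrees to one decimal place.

45.7°

Solar declination: sin δ = sin ε · sin λ_s = sin 34.70° × sin 246.7° = -0.52285, so δ = -31.524°.
At local noon the hour angle is zero, so the zenith angle equals |φ − δ| = |+12.8° − (-31.524°)| = 44.324°.
Elevation = 90° − 44.324° = 45.7°.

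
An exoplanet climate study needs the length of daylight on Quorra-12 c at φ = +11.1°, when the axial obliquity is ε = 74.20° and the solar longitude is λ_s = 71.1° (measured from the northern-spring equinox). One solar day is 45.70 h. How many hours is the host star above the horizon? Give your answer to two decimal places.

29.34 h

Solar declination: sin δ = sin ε · sin λ_s = sin 74.20° × sin 71.1° = 0.91034, so δ = +65.552°.
cos H₀ = −tan φ · tan δ = −tan(+11.1°) × tan(+65.552°) = -0.4316, so H₀ = 2.0170 rad = 115.57°.
Daylight = 2H₀/(2π) × 45.70 h = (2.0170/π) × 45.70 = 29.34 h.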